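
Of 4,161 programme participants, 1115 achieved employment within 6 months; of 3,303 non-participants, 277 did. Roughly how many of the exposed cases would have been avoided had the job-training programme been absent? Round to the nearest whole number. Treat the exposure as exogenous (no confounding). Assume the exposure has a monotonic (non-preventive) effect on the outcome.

p₁ = P(outcome | exposed) = 1115/4161 = 0.26796
p₀ = P(outcome | unexposed) = 277/3303 = 0.083863
PN = (p₁ − p₀)/p₁ = (0.26796 − 0.083863) / 0.26796 ≈ 0.68704.
Attributable cases ≈ PN × (exposed cases) = 0.68704 × 1115 ≈ 766.05.

about 766 cases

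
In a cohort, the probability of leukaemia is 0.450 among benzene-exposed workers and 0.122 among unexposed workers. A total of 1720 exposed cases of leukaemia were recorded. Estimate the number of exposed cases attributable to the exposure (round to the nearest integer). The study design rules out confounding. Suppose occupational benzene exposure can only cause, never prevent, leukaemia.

Let p₁ = 0.45, p₀ = 0.122.
PN = (p₁ − p₀)/p₁ = (0.45 − 0.122) / 0.45 ≈ 0.72889.
Attributable cases ≈ PN × (exposed cases) = 0.72889 × 1720 ≈ 1253.69.

about 1254 cases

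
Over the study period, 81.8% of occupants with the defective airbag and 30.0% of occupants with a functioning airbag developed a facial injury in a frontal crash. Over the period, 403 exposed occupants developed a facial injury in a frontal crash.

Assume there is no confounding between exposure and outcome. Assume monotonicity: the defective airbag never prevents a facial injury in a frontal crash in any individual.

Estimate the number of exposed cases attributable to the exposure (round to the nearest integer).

about 255 cases

p₁ = 0.818, p₀ = 0.3.
PN = (p₁ − p₀)/p₁ = (0.818 − 0.3) / 0.818 ≈ 0.63325.
Attributable cases ≈ PN × (exposed cases) = 0.63325 × 403 ≈ 255.20.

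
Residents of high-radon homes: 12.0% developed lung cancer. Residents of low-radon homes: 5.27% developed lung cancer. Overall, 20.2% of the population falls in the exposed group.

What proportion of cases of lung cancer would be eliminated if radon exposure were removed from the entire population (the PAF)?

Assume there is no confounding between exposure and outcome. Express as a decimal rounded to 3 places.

PAF ≈ 0.205

p₁ = 0.12, p₀ = 0.0527.
Overall risk P(Y=1) = π·p₁ + (1−π)·p₀ = 0.202×0.12 + 0.798×0.0527 = 0.066295.
Under exogeneity, PAF = [P(Y=1) − p₀] / P(Y=1).
PAF = (0.066295 − 0.0527) / 0.066295 ≈ 0.2051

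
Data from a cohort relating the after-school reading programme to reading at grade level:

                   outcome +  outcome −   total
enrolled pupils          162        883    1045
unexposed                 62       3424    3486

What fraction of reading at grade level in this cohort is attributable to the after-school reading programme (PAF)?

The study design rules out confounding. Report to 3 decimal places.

p₁ = P(outcome | exposed) = 162/1045 = 0.15502
p₀ = P(outcome | unexposed) = 62/3486 = 0.017785
Exposure prevalence π = 1045/4531 = 0.23063; overall risk P(Y=1) = 0.049437.
Under exogeneity, PAF = [P(Y=1) − p₀]/P(Y=1).
PAF = (0.049437 − 0.017785) / 0.049437 ≈ 0.6402

PAF ≈ 0.640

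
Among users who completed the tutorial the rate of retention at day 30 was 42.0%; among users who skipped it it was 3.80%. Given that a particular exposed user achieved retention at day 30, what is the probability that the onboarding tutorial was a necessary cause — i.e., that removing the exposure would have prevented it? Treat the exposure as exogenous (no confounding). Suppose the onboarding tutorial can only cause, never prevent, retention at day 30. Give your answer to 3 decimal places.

PN ≈ 0.910

p₁ = 0.42, p₀ = 0.038.
Under exogeneity and monotonicity, PN = (p₁ − p₀) / p₁.
PN = (0.42 − 0.038) / 0.42 = 0.382 / 0.42 ≈ 0.9095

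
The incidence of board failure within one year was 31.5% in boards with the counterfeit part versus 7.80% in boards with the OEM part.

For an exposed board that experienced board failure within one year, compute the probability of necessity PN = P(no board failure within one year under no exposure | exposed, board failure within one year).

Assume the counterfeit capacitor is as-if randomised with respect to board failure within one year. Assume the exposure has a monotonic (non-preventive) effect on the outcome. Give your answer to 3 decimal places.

PN ≈ 0.752

p₁ = 0.315, p₀ = 0.078.
Under exogeneity and monotonicity, PN = (p₁ − p₀) / p₁.
PN = (0.315 − 0.078) / 0.315 = 0.237 / 0.315 ≈ 0.7524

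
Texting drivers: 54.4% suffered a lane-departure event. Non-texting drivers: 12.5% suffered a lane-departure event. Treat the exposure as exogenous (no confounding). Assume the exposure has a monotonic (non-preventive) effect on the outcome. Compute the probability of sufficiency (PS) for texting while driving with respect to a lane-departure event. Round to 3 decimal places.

PS ≈ 0.479

p₁ = 0.544, p₀ = 0.125.
Under exogeneity and monotonicity, PS = (p₁ − p₀) / (1 − p₀).
PS = (0.544 − 0.125) / (1 − 0.125) = 0.419 / 0.875 ≈ 0.4789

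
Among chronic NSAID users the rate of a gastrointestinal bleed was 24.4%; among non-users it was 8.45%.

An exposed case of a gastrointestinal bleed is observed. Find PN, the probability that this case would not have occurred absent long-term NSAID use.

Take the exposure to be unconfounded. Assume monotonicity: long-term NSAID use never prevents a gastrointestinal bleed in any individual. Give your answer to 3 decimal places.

PN ≈ 0.654

p₁ = 0.244, p₀ = 0.0845.
Under exogeneity and monotonicity, PN = (p₁ − p₀) / p₁.
PN = (0.244 − 0.0845) / 0.244 = 0.1595 / 0.244 ≈ 0.6537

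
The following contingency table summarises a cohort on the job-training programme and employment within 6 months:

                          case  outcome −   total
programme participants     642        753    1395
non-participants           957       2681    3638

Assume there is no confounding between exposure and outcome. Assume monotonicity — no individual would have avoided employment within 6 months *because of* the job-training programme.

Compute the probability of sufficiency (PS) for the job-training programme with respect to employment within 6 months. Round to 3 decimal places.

p₁ = P(outcome | exposed) = 642/1395 = 0.46022
p₀ = P(outcome | unexposed) = 957/3638 = 0.26306
Under exogeneity and monotonicity, PS = (p₁ − p₀) / (1 − p₀).
PS = (0.46022 − 0.26306) / (1 − 0.26306) = 0.19716 / 0.73694 ≈ 0.2675

PS ≈ 0.268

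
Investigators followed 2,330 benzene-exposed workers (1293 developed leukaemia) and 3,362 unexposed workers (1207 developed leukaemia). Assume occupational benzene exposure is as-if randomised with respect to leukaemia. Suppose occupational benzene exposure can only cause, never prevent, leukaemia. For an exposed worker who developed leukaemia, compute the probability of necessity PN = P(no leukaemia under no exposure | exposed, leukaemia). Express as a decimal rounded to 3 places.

p₁ = P(outcome | exposed) = 1293/2330 = 0.55494
p₀ = P(outcome | unexposed) = 1207/3362 = 0.35901
Under exogeneity and monotonicity, PN = (p₁ − p₀) / p₁.
PN = (0.55494 − 0.35901) / 0.55494 = 0.19592 / 0.55494 ≈ 0.3531

PN ≈ 0.353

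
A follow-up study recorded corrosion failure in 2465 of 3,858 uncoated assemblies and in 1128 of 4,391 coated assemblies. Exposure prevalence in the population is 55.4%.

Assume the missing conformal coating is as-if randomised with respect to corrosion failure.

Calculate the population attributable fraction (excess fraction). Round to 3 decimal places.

PAF ≈ 0.452

p₁ = P(outcome | exposed) = 2465/3858 = 0.63893
p₀ = P(outcome | unexposed) = 1128/4391 = 0.25689
Overall risk P(Y=1) = π·p₁ + (1−π)·p₀ = 0.554×0.63893 + 0.446×0.25689 = 0.46854.
Under exogeneity, PAF = [P(Y=1) − p₀] / P(Y=1).
PAF = (0.46854 − 0.25689) / 0.46854 ≈ 0.4517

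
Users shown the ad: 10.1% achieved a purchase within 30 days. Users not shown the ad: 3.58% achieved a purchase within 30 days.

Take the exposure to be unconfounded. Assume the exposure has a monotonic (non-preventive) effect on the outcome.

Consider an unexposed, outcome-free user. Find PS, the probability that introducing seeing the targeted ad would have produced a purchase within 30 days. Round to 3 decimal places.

p₁ = 0.101, p₀ = 0.0358.
Under exogeneity and monotonicity, PS = (p₁ − p₀) / (1 − p₀).
PS = (0.101 − 0.0358) / (1 − 0.0358) = 0.0652 / 0.9642 ≈ 0.0676

PS ≈ 0.068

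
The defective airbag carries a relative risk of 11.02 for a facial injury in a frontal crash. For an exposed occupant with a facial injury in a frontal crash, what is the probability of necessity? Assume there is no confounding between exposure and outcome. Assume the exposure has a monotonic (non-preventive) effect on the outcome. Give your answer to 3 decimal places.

PN ≈ 0.909

Under exogeneity and monotonicity, PN = (RR − 1) / RR = 1 − 1/RR.
PN = (11.02 − 1) / 11.02 = 10.02 / 11.02 ≈ 0.9093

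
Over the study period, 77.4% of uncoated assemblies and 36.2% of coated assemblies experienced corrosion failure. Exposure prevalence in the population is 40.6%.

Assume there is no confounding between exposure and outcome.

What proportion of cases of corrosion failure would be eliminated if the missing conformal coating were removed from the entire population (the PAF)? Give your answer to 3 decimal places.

p₁ = 0.774, p₀ = 0.362.
Overall risk P(Y=1) = π·p₁ + (1−π)·p₀ = 0.406×0.774 + 0.594×0.362 = 0.52927.
Under exogeneity, PAF = [P(Y=1) − p₀] / P(Y=1).
PAF = (0.52927 − 0.362) / 0.52927 ≈ 0.3160

PAF ≈ 0.316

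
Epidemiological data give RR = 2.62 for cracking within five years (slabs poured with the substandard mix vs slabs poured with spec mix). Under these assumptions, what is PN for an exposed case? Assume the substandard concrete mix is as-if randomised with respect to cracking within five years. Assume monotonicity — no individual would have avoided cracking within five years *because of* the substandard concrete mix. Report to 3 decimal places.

PN ≈ 0.618

Under exogeneity and monotonicity, PN = (RR − 1) / RR = 1 − 1/RR.
PN = (2.62 − 1) / 2.62 = 1.62 / 2.62 ≈ 0.6183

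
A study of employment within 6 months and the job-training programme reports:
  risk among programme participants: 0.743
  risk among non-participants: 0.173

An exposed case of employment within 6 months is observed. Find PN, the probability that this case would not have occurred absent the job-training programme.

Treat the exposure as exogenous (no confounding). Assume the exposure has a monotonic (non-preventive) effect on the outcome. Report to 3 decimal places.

Let p₁ = 0.743, p₀ = 0.173.
Under exogeneity and monotonicity, PN = (p₁ − p₀) / p₁.
PN = (0.743 − 0.173) / 0.743 = 0.57 / 0.743 ≈ 0.7672

PN ≈ 0.767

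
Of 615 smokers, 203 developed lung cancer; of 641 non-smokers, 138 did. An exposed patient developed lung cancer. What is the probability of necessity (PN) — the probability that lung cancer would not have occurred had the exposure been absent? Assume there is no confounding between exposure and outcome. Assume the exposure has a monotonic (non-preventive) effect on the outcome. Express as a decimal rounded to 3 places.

PN ≈ 0.348

p₁ = P(outcome | exposed) = 203/615 = 0.33008
p₀ = P(outcome | unexposed) = 138/641 = 0.21529
Under exogeneity and monotonicity, PN = (p₁ − p₀) / p₁.
PN = (0.33008 − 0.21529) / 0.33008 = 0.11479 / 0.33008 ≈ 0.3478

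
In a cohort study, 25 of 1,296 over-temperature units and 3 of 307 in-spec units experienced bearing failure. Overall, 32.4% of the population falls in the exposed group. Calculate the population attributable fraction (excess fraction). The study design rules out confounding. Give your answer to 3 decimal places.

p₁ = P(outcome | exposed) = 25/1296 = 0.01929
p₀ = P(outcome | unexposed) = 3/307 = 0.009772
Overall risk P(Y=1) = π·p₁ + (1−π)·p₀ = 0.324×0.01929 + 0.676×0.009772 = 0.012856.
Under exogeneity, PAF = [P(Y=1) − p₀] / P(Y=1).
PAF = (0.012856 − 0.009772) / 0.012856 ≈ 0.2399

PAF ≈ 0.240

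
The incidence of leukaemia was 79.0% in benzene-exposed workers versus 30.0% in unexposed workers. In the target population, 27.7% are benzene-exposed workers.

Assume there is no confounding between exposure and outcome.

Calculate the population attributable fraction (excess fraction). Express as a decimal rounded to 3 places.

PAF ≈ 0.312

p₁ = 0.79, p₀ = 0.3.
Overall risk P(Y=1) = π·p₁ + (1−π)·p₀ = 0.277×0.79 + 0.723×0.3 = 0.43573.
Under exogeneity, PAF = [P(Y=1) − p₀] / P(Y=1).
PAF = (0.43573 − 0.3) / 0.43573 ≈ 0.3115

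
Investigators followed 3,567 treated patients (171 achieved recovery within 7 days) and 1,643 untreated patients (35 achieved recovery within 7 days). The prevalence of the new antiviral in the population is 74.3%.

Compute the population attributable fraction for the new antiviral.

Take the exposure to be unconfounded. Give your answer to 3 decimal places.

p₁ = P(outcome | exposed) = 171/3567 = 0.047939
p₀ = P(outcome | unexposed) = 35/1643 = 0.021302
Overall risk P(Y=1) = π·p₁ + (1−π)·p₀ = 0.743×0.047939 + 0.257×0.021302 = 0.041094.
Under exogeneity, PAF = [P(Y=1) − p₀] / P(Y=1).
PAF = (0.041094 − 0.021302) / 0.041094 ≈ 0.4816

PAF ≈ 0.482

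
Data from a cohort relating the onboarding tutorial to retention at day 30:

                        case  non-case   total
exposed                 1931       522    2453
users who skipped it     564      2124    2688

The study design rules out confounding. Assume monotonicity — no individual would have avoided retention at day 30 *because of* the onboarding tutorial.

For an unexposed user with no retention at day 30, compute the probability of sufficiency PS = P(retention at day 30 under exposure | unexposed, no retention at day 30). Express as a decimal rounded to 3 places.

PS ≈ 0.731

p₁ = P(outcome | exposed) = 1931/2453 = 0.7872
p₀ = P(outcome | unexposed) = 564/2688 = 0.20982
Under exogeneity and monotonicity, PS = (p₁ − p₀)/(1 − p₀).
PS = (0.7872 − 0.20982) / 0.79018 ≈ 0.7307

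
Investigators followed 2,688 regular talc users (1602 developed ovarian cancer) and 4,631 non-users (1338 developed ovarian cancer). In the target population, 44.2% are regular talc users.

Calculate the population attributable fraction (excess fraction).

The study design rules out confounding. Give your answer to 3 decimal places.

PAF ≈ 0.320

p₁ = P(outcome | exposed) = 1602/2688 = 0.59598
p₀ = P(outcome | unexposed) = 1338/4631 = 0.28892
Overall risk P(Y=1) = π·p₁ + (1−π)·p₀ = 0.442×0.59598 + 0.558×0.28892 = 0.42464.
Under exogeneity, PAF = [P(Y=1) − p₀] / P(Y=1).
PAF = (0.42464 − 0.28892) / 0.42464 ≈ 0.3196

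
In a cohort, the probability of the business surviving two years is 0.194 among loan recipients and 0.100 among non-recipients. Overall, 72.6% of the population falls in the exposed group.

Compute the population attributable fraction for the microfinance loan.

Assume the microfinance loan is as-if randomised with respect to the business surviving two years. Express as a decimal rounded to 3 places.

PAF ≈ 0.406

Let p₁ = 0.194, p₀ = 0.1.
Overall risk P(Y=1) = π·p₁ + (1−π)·p₀ = 0.726×0.194 + 0.274×0.1 = 0.16824.
Under exogeneity, PAF = [P(Y=1) − p₀] / P(Y=1).
PAF = (0.16824 − 0.1) / 0.16824 ≈ 0.4056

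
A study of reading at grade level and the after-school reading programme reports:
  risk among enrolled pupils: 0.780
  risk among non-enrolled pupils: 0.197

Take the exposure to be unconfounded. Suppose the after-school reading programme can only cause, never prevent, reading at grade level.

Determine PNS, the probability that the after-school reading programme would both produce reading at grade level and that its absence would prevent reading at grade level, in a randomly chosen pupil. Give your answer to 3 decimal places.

Let p₁ = 0.78, p₀ = 0.197.
Under exogeneity and monotonicity, PNS = p₁ − p₀.
PNS = 0.78 − 0.197 = 0.583

PNS ≈ 0.583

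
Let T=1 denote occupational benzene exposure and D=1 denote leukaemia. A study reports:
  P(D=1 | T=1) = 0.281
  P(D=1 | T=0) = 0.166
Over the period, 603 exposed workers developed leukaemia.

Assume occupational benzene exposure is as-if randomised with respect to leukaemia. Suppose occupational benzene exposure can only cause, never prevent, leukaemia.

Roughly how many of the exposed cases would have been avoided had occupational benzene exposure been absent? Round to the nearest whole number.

about 247 cases

Let p₁ = 0.281, p₀ = 0.166.
PN = (p₁ − p₀)/p₁ = (0.281 − 0.166) / 0.281 ≈ 0.40925.
Attributable cases ≈ PN × (exposed cases) = 0.40925 × 603 ≈ 246.78.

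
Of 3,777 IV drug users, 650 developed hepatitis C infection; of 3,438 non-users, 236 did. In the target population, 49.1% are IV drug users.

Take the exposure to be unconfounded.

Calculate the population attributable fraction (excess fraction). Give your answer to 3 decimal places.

p₁ = P(outcome | exposed) = 650/3777 = 0.17209
p₀ = P(outcome | unexposed) = 236/3438 = 0.068645
Overall risk P(Y=1) = π·p₁ + (1−π)·p₀ = 0.491×0.17209 + 0.509×0.068645 = 0.11944.
Under exogeneity, PAF = [P(Y=1) − p₀] / P(Y=1).
PAF = (0.11944 − 0.068645) / 0.11944 ≈ 0.4253

PAF ≈ 0.425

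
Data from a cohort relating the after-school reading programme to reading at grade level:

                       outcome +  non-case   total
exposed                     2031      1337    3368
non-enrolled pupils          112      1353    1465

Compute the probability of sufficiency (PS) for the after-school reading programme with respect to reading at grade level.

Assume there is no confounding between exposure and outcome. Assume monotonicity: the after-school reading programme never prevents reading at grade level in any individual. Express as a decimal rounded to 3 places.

p₁ = P(outcome | exposed) = 2031/3368 = 0.60303
p₀ = P(outcome | unexposed) = 112/1465 = 0.076451
Under exogeneity and monotonicity, PS = (p₁ − p₀)/(1 − p₀).
PS = (0.60303 − 0.076451) / 0.92355 ≈ 0.5702

PS ≈ 0.570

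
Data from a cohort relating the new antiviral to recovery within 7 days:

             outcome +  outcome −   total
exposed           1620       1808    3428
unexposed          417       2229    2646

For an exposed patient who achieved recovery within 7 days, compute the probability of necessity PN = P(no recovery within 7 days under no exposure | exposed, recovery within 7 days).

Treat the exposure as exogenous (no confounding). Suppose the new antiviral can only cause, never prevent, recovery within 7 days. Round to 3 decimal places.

p₁ = P(outcome | exposed) = 1620/3428 = 0.47258
p₀ = P(outcome | unexposed) = 417/2646 = 0.1576
Under exogeneity and monotonicity, PN = (p₁ − p₀)/p₁.
PN = (0.47258 − 0.1576) / 0.47258 ≈ 0.6665

PN ≈ 0.667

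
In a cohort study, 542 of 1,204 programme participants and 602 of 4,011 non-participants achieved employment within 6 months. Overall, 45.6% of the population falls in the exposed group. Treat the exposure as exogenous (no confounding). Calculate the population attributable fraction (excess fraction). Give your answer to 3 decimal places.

PAF ≈ 0.477

p₁ = P(outcome | exposed) = 542/1204 = 0.45017
p₀ = P(outcome | unexposed) = 602/4011 = 0.15009
Overall risk P(Y=1) = π·p₁ + (1−π)·p₀ = 0.456×0.45017 + 0.544×0.15009 = 0.28692.
Under exogeneity, PAF = [P(Y=1) − p₀] / P(Y=1).
PAF = (0.28692 − 0.15009) / 0.28692 ≈ 0.4769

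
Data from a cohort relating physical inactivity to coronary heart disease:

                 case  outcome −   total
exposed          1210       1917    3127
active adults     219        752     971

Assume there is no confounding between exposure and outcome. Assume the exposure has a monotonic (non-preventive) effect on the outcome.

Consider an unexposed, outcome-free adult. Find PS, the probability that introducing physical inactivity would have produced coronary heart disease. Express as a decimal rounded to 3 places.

PS ≈ 0.208

p₁ = P(outcome | exposed) = 1210/3127 = 0.38695
p₀ = P(outcome | unexposed) = 219/971 = 0.22554
Under exogeneity and monotonicity, PS = (p₁ − p₀) / (1 − p₀).
PS = (0.38695 − 0.22554) / (1 − 0.22554) = 0.16141 / 0.77446 ≈ 0.2084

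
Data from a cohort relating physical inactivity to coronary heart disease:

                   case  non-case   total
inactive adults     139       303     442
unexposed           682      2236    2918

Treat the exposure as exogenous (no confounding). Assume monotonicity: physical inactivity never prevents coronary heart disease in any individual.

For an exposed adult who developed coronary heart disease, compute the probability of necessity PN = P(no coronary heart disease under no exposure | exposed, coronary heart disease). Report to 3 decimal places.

p₁ = P(outcome | exposed) = 139/442 = 0.31448
p₀ = P(outcome | unexposed) = 682/2918 = 0.23372
Under exogeneity and monotonicity, PN = (p₁ − p₀)/p₁.
PN = (0.31448 − 0.23372) / 0.31448 ≈ 0.2568

PN ≈ 0.257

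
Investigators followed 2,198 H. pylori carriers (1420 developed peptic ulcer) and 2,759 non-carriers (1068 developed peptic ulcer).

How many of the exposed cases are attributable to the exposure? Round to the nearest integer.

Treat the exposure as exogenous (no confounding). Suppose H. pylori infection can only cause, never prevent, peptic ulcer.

p₁ = P(outcome | exposed) = 1420/2198 = 0.64604
p₀ = P(outcome | unexposed) = 1068/2759 = 0.3871
PN = (p₁ − p₀)/p₁ = (0.64604 − 0.3871) / 0.64604 ≈ 0.40082.
Attributable cases ≈ PN × (exposed cases) = 0.40082 × 1420 ≈ 569.16.

about 569 cases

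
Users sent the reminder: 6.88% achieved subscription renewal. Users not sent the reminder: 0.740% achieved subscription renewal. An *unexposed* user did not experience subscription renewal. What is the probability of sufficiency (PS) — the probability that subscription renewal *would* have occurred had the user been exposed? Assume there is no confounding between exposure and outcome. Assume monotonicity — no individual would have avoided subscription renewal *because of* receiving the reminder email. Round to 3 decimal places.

PS ≈ 0.062

p₁ = 0.0688, p₀ = 0.0074.
Under exogeneity and monotonicity, PS = (p₁ − p₀) / (1 − p₀).
PS = (0.0688 − 0.0074) / (1 − 0.0074) = 0.0614 / 0.9926 ≈ 0.0619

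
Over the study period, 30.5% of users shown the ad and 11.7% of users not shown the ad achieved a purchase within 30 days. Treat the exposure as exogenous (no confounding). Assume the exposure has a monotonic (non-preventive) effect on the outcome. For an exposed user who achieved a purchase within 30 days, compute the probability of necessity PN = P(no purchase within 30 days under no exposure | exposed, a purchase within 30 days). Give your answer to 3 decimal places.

p₁ = 0.305, p₀ = 0.117.
Under exogeneity and monotonicity, PN = (p₁ − p₀) / p₁.
PN = (0.305 − 0.117) / 0.305 = 0.188 / 0.305 ≈ 0.6164

PN ≈ 0.616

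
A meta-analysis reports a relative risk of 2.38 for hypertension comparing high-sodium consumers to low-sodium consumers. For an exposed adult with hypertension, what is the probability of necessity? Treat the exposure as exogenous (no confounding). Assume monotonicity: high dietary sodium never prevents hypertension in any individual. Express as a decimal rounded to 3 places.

PN ≈ 0.580

Under exogeneity and monotonicity, PN = (RR − 1) / RR = 1 − 1/RR.
PN = (2.38 − 1) / 2.38 = 1.38 / 2.38 ≈ 0.5798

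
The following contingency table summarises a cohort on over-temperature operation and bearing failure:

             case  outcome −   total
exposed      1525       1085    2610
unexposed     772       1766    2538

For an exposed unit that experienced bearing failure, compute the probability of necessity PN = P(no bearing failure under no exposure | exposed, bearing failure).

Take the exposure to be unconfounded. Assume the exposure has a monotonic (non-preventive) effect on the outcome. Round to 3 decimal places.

PN ≈ 0.479

p₁ = P(outcome | exposed) = 1525/2610 = 0.58429
p₀ = P(outcome | unexposed) = 772/2538 = 0.30418
Under exogeneity and monotonicity, PN = (p₁ − p₀)/p₁.
PN = (0.58429 − 0.30418) / 0.58429 ≈ 0.4794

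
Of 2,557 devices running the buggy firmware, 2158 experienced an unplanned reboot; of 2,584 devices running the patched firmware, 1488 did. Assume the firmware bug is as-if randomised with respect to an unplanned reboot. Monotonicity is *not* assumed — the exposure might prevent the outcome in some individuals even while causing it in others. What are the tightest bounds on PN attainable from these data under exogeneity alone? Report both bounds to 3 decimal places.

p₁ = P(outcome | exposed) = 2158/2557 = 0.84396
p₀ = P(outcome | unexposed) = 1488/2584 = 0.57585
Under exogeneity alone the bounds on PN are max{0,(p₁−p₀)/p₁} ≤ PN ≤ min{1,(1−p₀)/p₁}.
  lower = (p₁ − p₀)/p₁ = 0.26811 / 0.84396 ≈ 0.3177
  upper = min{1, (1 − p₀)/p₁} = 0.42415 / 0.84396 ≈ 0.5026

0.318 ≤ PN ≤ 0.503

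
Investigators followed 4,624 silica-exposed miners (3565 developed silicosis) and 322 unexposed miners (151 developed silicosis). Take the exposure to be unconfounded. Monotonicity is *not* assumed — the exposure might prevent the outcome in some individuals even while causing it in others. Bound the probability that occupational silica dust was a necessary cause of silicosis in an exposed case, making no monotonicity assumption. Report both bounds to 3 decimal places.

p₁ = P(outcome | exposed) = 3565/4624 = 0.77098
p₀ = P(outcome | unexposed) = 151/322 = 0.46894
Under exogeneity alone the bounds on PN are max{0,(p₁−p₀)/p₁} ≤ PN ≤ min{1,(1−p₀)/p₁}.
  lower = (p₁ − p₀)/p₁ = 0.30203 / 0.77098 ≈ 0.3918
  upper = min{1, (1 − p₀)/p₁} = 0.53106 / 0.77098 ≈ 0.6888

0.392 ≤ PN ≤ 0.689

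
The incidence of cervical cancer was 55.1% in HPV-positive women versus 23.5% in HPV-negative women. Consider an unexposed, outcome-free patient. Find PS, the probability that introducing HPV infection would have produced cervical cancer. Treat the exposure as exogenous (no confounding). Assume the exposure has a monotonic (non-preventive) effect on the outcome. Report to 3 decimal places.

PS ≈ 0.413

p₁ = 0.551, p₀ = 0.235.
Under exogeneity and monotonicity, PS = (p₁ − p₀) / (1 − p₀).
PS = (0.551 − 0.235) / (1 − 0.235) = 0.316 / 0.765 ≈ 0.4131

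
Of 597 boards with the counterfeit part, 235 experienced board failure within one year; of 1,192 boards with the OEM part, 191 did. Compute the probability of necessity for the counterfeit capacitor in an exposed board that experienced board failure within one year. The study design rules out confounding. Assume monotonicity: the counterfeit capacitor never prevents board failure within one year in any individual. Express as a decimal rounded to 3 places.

p₁ = P(outcome | exposed) = 235/597 = 0.39363
p₀ = P(outcome | unexposed) = 191/1192 = 0.16023
Under exogeneity and monotonicity, PN = (p₁ − p₀) / p₁.
PN = (0.39363 − 0.16023) / 0.39363 = 0.2334 / 0.39363 ≈ 0.5929

PN ≈ 0.593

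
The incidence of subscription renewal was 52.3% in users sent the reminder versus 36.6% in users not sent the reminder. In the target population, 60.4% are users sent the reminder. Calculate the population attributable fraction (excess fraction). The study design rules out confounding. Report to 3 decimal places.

p₁ = 0.523, p₀ = 0.366.
Overall risk P(Y=1) = π·p₁ + (1−π)·p₀ = 0.604×0.523 + 0.396×0.366 = 0.46083.
Under exogeneity, PAF = [P(Y=1) − p₀] / P(Y=1).
PAF = (0.46083 − 0.366) / 0.46083 ≈ 0.2058

PAF ≈ 0.206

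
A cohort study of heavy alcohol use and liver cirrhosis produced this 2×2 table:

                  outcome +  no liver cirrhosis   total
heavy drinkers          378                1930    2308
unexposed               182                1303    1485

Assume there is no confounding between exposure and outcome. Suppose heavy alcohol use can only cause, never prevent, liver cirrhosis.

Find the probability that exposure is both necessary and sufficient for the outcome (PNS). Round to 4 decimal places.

p₁ = P(outcome | exposed) = 378/2308 = 0.16378
p₀ = P(outcome | unexposed) = 182/1485 = 0.12256
Under exogeneity and monotonicity, PNS = p₁ − p₀.
PNS = 0.16378 − 0.12256 = 0.041219

PNS ≈ 0.0412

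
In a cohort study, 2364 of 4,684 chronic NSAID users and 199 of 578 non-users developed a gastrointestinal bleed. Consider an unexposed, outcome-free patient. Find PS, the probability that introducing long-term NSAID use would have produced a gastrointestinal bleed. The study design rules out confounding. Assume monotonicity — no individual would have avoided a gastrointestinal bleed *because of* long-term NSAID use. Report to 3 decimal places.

p₁ = P(outcome | exposed) = 2364/4684 = 0.5047
p₀ = P(outcome | unexposed) = 199/578 = 0.34429
Under exogeneity and monotonicity, PS = (p₁ − p₀) / (1 − p₀).
PS = (0.5047 − 0.34429) / (1 − 0.34429) = 0.16041 / 0.65571 ≈ 0.2446

PS ≈ 0.245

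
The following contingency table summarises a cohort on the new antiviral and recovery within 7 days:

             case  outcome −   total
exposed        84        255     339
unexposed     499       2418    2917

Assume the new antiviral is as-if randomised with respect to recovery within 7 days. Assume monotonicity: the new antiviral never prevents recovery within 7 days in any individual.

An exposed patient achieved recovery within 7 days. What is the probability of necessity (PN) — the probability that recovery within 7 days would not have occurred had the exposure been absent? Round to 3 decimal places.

PN ≈ 0.310

p₁ = P(outcome | exposed) = 84/339 = 0.24779
p₀ = P(outcome | unexposed) = 499/2917 = 0.17107
Under exogeneity and monotonicity, PN = (p₁ − p₀) / p₁.
PN = (0.24779 − 0.17107) / 0.24779 = 0.076721 / 0.24779 ≈ 0.3096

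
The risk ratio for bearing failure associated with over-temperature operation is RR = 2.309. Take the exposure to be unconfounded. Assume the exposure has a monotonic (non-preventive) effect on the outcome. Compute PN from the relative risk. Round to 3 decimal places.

PN ≈ 0.567

Under exogeneity and monotonicity, PN = (RR − 1) / RR = 1 − 1/RR.
PN = (2.309 − 1) / 2.309 = 1.309 / 2.309 ≈ 0.5669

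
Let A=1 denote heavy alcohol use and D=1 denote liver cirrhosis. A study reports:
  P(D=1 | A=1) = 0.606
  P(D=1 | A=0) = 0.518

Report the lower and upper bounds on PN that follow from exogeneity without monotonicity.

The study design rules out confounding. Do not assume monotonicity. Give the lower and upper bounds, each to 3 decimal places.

0.145 ≤ PN ≤ 0.795

Let p₁ = 0.606, p₀ = 0.518.
Under exogeneity alone the bounds on PN are max{0,(p₁−p₀)/p₁} ≤ PN ≤ min{1,(1−p₀)/p₁}.
  lower = (p₁ − p₀)/p₁ = 0.088 / 0.606 ≈ 0.1452
  upper = min{1, (1 − p₀)/p₁} = 0.482 / 0.606 ≈ 0.7954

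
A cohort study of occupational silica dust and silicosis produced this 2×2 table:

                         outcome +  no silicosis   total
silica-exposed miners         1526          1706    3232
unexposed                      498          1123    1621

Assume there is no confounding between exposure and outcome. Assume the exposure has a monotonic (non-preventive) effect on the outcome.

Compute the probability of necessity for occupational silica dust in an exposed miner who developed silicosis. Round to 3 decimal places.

p₁ = P(outcome | exposed) = 1526/3232 = 0.47215
p₀ = P(outcome | unexposed) = 498/1621 = 0.30722
Under exogeneity and monotonicity, PN = (p₁ − p₀)/p₁.
PN = (0.47215 − 0.30722) / 0.47215 ≈ 0.3493

PN ≈ 0.349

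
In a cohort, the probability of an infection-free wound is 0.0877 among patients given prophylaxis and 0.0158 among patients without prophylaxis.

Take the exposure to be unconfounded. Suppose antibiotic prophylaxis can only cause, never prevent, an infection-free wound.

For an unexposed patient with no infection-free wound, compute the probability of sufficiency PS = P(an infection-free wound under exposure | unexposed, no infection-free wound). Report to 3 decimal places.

Let p₁ = 0.0877, p₀ = 0.0158.
Under exogeneity and monotonicity, PS = (p₁ − p₀) / (1 − p₀).
PS = (0.0877 − 0.0158) / (1 − 0.0158) = 0.0719 / 0.9842 ≈ 0.0731

PS ≈ 0.073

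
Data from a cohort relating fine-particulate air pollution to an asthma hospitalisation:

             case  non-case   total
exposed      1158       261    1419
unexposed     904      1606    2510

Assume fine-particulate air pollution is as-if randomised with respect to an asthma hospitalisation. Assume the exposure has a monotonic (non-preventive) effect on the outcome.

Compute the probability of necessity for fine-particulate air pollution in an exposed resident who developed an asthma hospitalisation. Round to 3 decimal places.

p₁ = P(outcome | exposed) = 1158/1419 = 0.81607
p₀ = P(outcome | unexposed) = 904/2510 = 0.36016
Under exogeneity and monotonicity, PN = (p₁ − p₀) / p₁.
PN = (0.81607 − 0.36016) / 0.81607 = 0.45591 / 0.81607 ≈ 0.5587

PN ≈ 0.559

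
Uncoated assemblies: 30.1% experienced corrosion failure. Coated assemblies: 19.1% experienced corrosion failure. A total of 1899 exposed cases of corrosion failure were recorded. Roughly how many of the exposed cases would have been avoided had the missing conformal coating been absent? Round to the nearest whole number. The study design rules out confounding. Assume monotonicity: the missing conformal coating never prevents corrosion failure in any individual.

p₁ = 0.301, p₀ = 0.191.
PN = (p₁ − p₀)/p₁ = (0.301 − 0.191) / 0.301 ≈ 0.36545.
Attributable cases ≈ PN × (exposed cases) = 0.36545 × 1899 ≈ 693.99.

about 694 cases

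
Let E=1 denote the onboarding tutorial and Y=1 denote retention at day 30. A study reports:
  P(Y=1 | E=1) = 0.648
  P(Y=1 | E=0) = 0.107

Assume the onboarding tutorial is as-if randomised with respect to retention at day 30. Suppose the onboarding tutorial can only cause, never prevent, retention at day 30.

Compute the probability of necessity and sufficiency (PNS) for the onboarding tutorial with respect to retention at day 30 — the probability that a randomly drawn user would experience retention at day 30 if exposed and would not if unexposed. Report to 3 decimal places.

Let p₁ = 0.648, p₀ = 0.107.
Under exogeneity and monotonicity, PNS = p₁ − p₀.
PNS = 0.648 − 0.107 = 0.541

PNS ≈ 0.541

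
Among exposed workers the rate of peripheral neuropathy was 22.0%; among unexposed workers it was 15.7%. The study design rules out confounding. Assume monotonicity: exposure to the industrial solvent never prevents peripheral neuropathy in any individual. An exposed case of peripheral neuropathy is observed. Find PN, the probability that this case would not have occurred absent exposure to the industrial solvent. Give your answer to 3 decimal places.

p₁ = 0.22, p₀ = 0.157.
Under exogeneity and monotonicity, PN = (p₁ − p₀) / p₁.
PN = (0.22 − 0.157) / 0.22 = 0.063 / 0.22 ≈ 0.2864

PN ≈ 0.286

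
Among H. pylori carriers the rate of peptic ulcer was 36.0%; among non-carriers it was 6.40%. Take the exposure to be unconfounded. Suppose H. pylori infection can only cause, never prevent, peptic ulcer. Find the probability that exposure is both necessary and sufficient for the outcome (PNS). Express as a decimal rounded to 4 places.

p₁ = 0.36, p₀ = 0.064.
Under exogeneity and monotonicity, PNS = p₁ − p₀.
PNS = 0.36 − 0.064 = 0.296

PNS ≈ 0.2960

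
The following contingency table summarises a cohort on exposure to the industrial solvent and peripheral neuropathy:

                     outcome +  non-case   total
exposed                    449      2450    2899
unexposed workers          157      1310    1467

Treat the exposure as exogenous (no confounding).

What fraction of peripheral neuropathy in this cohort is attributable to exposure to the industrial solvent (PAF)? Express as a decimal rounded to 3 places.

PAF ≈ 0.229

p₁ = P(outcome | exposed) = 449/2899 = 0.15488
p₀ = P(outcome | unexposed) = 157/1467 = 0.10702
Exposure prevalence π = 2899/4366 = 0.66399; overall risk P(Y=1) = 0.1388.
Under exogeneity, PAF = [P(Y=1) − p₀]/P(Y=1).
PAF = (0.1388 − 0.10702) / 0.1388 ≈ 0.2290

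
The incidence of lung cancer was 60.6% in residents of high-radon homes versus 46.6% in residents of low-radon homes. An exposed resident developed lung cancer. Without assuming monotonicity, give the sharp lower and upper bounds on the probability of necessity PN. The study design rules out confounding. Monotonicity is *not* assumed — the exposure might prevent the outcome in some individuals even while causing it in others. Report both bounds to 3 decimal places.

0.231 ≤ PN ≤ 0.881

p₁ = 0.606, p₀ = 0.466.
Under exogeneity alone the bounds on PN are max{0,(p₁−p₀)/p₁} ≤ PN ≤ min{1,(1−p₀)/p₁}.
  lower = (p₁ − p₀)/p₁ = 0.14 / 0.606 ≈ 0.2310
  upper = min{1, (1 − p₀)/p₁} = 0.534 / 0.606 ≈ 0.8812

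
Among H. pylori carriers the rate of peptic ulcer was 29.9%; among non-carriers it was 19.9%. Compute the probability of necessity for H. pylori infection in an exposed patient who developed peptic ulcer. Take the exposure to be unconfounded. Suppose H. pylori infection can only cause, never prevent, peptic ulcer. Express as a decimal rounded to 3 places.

p₁ = 0.299, p₀ = 0.199.
Under exogeneity and monotonicity, PN = (p₁ − p₀) / p₁.
PN = (0.299 − 0.199) / 0.299 = 0.1 / 0.299 ≈ 0.3344

PN ≈ 0.334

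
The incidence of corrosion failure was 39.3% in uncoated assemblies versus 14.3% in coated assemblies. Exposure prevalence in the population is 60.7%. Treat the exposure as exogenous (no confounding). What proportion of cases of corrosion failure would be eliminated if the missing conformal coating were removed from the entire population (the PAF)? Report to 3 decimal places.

p₁ = 0.393, p₀ = 0.143.
Overall risk P(Y=1) = π·p₁ + (1−π)·p₀ = 0.607×0.393 + 0.393×0.143 = 0.29475.
Under exogeneity, PAF = [P(Y=1) − p₀] / P(Y=1).
PAF = (0.29475 − 0.143) / 0.29475 ≈ 0.5148

PAF ≈ 0.515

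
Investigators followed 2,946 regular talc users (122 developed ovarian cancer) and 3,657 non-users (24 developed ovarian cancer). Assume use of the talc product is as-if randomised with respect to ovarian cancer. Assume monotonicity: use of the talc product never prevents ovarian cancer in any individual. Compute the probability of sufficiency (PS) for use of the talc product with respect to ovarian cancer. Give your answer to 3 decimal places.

PS ≈ 0.035

p₁ = P(outcome | exposed) = 122/2946 = 0.041412
p₀ = P(outcome | unexposed) = 24/3657 = 0.0065628
Under exogeneity and monotonicity, PS = (p₁ − p₀) / (1 − p₀).
PS = (0.041412 − 0.0065628) / (1 − 0.0065628) = 0.034849 / 0.99344 ≈ 0.0351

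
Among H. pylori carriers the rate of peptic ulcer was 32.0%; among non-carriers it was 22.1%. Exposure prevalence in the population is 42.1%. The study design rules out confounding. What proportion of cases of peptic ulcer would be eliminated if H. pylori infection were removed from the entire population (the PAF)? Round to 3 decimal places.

p₁ = 0.32, p₀ = 0.221.
Overall risk P(Y=1) = π·p₁ + (1−π)·p₀ = 0.421×0.32 + 0.579×0.221 = 0.26268.
Under exogeneity, PAF = [P(Y=1) − p₀] / P(Y=1).
PAF = (0.26268 − 0.221) / 0.26268 ≈ 0.1587

PAF ≈ 0.159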